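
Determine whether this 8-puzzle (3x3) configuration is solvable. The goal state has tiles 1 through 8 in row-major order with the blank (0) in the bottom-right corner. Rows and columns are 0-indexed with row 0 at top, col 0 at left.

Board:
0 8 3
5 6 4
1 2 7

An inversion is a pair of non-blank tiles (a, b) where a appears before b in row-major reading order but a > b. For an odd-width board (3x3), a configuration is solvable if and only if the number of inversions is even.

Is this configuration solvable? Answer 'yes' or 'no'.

Inversions (pairs i<j in row-major order where tile[i] > tile[j] > 0): 17
17 is odd, so the puzzle is not solvable.

Answer: no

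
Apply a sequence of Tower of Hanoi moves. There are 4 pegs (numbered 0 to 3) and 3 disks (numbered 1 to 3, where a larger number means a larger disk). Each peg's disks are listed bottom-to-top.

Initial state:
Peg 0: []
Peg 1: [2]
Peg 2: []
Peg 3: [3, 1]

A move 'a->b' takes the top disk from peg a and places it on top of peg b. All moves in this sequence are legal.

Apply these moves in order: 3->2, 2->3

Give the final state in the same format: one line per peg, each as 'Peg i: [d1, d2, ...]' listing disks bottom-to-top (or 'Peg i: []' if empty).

After move 1 (3->2):
Peg 0: []
Peg 1: [2]
Peg 2: [1]
Peg 3: [3]

After move 2 (2->3):
Peg 0: []
Peg 1: [2]
Peg 2: []
Peg 3: [3, 1]

Answer: Peg 0: []
Peg 1: [2]
Peg 2: []
Peg 3: [3, 1]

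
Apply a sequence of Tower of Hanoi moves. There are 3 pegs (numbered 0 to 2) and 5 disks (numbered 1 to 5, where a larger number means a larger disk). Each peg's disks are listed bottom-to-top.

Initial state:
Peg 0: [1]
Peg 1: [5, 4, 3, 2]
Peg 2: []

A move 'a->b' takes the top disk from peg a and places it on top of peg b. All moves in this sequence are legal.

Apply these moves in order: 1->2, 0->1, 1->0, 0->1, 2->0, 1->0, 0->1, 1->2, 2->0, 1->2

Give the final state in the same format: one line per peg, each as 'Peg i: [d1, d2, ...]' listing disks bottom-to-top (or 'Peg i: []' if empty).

Answer: Peg 0: [2, 1]
Peg 1: [5, 4]
Peg 2: [3]

Derivation:
After move 1 (1->2):
Peg 0: [1]
Peg 1: [5, 4, 3]
Peg 2: [2]

After move 2 (0->1):
Peg 0: []
Peg 1: [5, 4, 3, 1]
Peg 2: [2]

After move 3 (1->0):
Peg 0: [1]
Peg 1: [5, 4, 3]
Peg 2: [2]

After move 4 (0->1):
Peg 0: []
Peg 1: [5, 4, 3, 1]
Peg 2: [2]

After move 5 (2->0):
Peg 0: [2]
Peg 1: [5, 4, 3, 1]
Peg 2: []

After move 6 (1->0):
Peg 0: [2, 1]
Peg 1: [5, 4, 3]
Peg 2: []

After move 7 (0->1):
Peg 0: [2]
Peg 1: [5, 4, 3, 1]
Peg 2: []

After move 8 (1->2):
Peg 0: [2]
Peg 1: [5, 4, 3]
Peg 2: [1]

After move 9 (2->0):
Peg 0: [2, 1]
Peg 1: [5, 4, 3]
Peg 2: []

After move 10 (1->2):
Peg 0: [2, 1]
Peg 1: [5, 4]
Peg 2: [3]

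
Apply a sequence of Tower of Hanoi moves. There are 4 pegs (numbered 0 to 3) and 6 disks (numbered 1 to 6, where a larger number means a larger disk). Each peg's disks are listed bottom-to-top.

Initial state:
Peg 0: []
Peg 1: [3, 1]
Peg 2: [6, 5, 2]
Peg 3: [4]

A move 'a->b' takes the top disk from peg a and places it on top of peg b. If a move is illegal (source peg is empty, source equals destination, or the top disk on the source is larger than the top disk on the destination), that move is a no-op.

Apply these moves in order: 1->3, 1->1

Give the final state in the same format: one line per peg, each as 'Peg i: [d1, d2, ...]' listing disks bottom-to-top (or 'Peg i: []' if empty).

Answer: Peg 0: []
Peg 1: [3]
Peg 2: [6, 5, 2]
Peg 3: [4, 1]

Derivation:
After move 1 (1->3):
Peg 0: []
Peg 1: [3]
Peg 2: [6, 5, 2]
Peg 3: [4, 1]

After move 2 (1->1):
Peg 0: []
Peg 1: [3]
Peg 2: [6, 5, 2]
Peg 3: [4, 1]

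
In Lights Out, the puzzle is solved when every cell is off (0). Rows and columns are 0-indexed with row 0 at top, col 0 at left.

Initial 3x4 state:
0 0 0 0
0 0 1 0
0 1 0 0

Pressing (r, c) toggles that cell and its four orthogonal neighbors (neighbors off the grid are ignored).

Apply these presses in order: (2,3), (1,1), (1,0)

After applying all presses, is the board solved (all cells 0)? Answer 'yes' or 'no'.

Answer: no

Derivation:
After press 1 at (2,3):
0 0 0 0
0 0 1 1
0 1 1 1

After press 2 at (1,1):
0 1 0 0
1 1 0 1
0 0 1 1

After press 3 at (1,0):
1 1 0 0
0 0 0 1
1 0 1 1

Lights still on: 6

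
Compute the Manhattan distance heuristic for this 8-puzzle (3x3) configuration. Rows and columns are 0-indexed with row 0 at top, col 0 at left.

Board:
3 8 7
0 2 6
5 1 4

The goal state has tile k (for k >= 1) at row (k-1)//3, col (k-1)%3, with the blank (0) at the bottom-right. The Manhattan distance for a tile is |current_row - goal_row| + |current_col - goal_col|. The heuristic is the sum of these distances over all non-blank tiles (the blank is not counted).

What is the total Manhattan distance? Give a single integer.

Tile 3: (0,0)->(0,2) = 2
Tile 8: (0,1)->(2,1) = 2
Tile 7: (0,2)->(2,0) = 4
Tile 2: (1,1)->(0,1) = 1
Tile 6: (1,2)->(1,2) = 0
Tile 5: (2,0)->(1,1) = 2
Tile 1: (2,1)->(0,0) = 3
Tile 4: (2,2)->(1,0) = 3
Sum: 2 + 2 + 4 + 1 + 0 + 2 + 3 + 3 = 17

Answer: 17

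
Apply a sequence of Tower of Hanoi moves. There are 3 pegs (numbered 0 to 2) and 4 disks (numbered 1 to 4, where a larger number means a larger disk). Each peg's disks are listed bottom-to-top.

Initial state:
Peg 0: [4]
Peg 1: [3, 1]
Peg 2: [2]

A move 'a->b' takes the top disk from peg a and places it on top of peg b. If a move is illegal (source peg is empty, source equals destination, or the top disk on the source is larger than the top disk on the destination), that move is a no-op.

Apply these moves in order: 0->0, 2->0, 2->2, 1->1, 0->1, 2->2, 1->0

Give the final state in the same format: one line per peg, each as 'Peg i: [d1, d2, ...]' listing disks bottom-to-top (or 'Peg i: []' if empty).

After move 1 (0->0):
Peg 0: [4]
Peg 1: [3, 1]
Peg 2: [2]

After move 2 (2->0):
Peg 0: [4, 2]
Peg 1: [3, 1]
Peg 2: []

After move 3 (2->2):
Peg 0: [4, 2]
Peg 1: [3, 1]
Peg 2: []

After move 4 (1->1):
Peg 0: [4, 2]
Peg 1: [3, 1]
Peg 2: []

After move 5 (0->1):
Peg 0: [4, 2]
Peg 1: [3, 1]
Peg 2: []

After move 6 (2->2):
Peg 0: [4, 2]
Peg 1: [3, 1]
Peg 2: []

After move 7 (1->0):
Peg 0: [4, 2, 1]
Peg 1: [3]
Peg 2: []

Answer: Peg 0: [4, 2, 1]
Peg 1: [3]
Peg 2: []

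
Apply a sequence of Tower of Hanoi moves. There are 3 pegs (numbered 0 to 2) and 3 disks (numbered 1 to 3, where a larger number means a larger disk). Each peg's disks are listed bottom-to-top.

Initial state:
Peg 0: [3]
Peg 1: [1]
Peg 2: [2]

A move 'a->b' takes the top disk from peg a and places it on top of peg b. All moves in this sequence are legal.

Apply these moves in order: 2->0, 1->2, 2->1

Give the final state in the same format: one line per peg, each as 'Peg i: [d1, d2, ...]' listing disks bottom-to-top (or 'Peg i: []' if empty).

After move 1 (2->0):
Peg 0: [3, 2]
Peg 1: [1]
Peg 2: []

After move 2 (1->2):
Peg 0: [3, 2]
Peg 1: []
Peg 2: [1]

After move 3 (2->1):
Peg 0: [3, 2]
Peg 1: [1]
Peg 2: []

Answer: Peg 0: [3, 2]
Peg 1: [1]
Peg 2: []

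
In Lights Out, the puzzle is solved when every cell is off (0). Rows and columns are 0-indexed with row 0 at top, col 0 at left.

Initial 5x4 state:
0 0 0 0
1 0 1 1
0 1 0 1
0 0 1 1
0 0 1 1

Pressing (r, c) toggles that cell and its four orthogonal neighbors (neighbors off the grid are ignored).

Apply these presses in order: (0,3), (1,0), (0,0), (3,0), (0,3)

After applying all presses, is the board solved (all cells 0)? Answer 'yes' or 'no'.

Answer: no

Derivation:
After press 1 at (0,3):
0 0 1 1
1 0 1 0
0 1 0 1
0 0 1 1
0 0 1 1

After press 2 at (1,0):
1 0 1 1
0 1 1 0
1 1 0 1
0 0 1 1
0 0 1 1

After press 3 at (0,0):
0 1 1 1
1 1 1 0
1 1 0 1
0 0 1 1
0 0 1 1

After press 4 at (3,0):
0 1 1 1
1 1 1 0
0 1 0 1
1 1 1 1
1 0 1 1

After press 5 at (0,3):
0 1 0 0
1 1 1 1
0 1 0 1
1 1 1 1
1 0 1 1

Lights still on: 14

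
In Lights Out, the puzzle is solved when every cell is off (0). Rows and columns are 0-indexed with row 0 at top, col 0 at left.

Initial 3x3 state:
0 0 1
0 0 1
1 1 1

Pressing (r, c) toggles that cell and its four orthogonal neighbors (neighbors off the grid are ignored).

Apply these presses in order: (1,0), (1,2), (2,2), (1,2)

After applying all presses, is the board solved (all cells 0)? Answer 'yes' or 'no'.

Answer: no

Derivation:
After press 1 at (1,0):
1 0 1
1 1 1
0 1 1

After press 2 at (1,2):
1 0 0
1 0 0
0 1 0

After press 3 at (2,2):
1 0 0
1 0 1
0 0 1

After press 4 at (1,2):
1 0 1
1 1 0
0 0 0

Lights still on: 4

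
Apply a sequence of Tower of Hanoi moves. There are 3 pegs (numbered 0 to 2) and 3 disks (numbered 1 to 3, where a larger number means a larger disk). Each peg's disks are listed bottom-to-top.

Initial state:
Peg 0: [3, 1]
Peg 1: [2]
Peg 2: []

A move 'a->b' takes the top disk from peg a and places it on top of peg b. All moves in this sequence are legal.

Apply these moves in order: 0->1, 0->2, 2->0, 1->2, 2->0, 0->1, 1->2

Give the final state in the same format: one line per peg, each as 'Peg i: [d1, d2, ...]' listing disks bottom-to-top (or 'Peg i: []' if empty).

Answer: Peg 0: [3]
Peg 1: [2]
Peg 2: [1]

Derivation:
After move 1 (0->1):
Peg 0: [3]
Peg 1: [2, 1]
Peg 2: []

After move 2 (0->2):
Peg 0: []
Peg 1: [2, 1]
Peg 2: [3]

After move 3 (2->0):
Peg 0: [3]
Peg 1: [2, 1]
Peg 2: []

After move 4 (1->2):
Peg 0: [3]
Peg 1: [2]
Peg 2: [1]

After move 5 (2->0):
Peg 0: [3, 1]
Peg 1: [2]
Peg 2: []

After move 6 (0->1):
Peg 0: [3]
Peg 1: [2, 1]
Peg 2: []

After move 7 (1->2):
Peg 0: [3]
Peg 1: [2]
Peg 2: [1]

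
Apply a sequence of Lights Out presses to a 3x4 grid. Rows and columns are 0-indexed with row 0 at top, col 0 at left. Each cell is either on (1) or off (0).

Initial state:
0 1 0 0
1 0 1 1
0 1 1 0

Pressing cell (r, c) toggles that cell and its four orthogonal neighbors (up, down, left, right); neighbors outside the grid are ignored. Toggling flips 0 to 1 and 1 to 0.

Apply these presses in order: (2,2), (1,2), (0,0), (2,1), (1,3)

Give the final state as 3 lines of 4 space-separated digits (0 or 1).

After press 1 at (2,2):
0 1 0 0
1 0 0 1
0 0 0 1

After press 2 at (1,2):
0 1 1 0
1 1 1 0
0 0 1 1

After press 3 at (0,0):
1 0 1 0
0 1 1 0
0 0 1 1

After press 4 at (2,1):
1 0 1 0
0 0 1 0
1 1 0 1

After press 5 at (1,3):
1 0 1 1
0 0 0 1
1 1 0 0

Answer: 1 0 1 1
0 0 0 1
1 1 0 0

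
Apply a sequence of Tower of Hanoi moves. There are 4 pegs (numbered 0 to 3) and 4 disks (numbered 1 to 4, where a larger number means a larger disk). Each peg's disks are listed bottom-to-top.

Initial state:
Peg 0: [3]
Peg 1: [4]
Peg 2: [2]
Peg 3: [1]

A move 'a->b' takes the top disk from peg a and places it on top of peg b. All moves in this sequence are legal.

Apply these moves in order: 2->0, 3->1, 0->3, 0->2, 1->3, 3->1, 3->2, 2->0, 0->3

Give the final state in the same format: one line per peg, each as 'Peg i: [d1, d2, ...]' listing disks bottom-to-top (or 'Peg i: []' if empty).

Answer: Peg 0: []
Peg 1: [4, 1]
Peg 2: [3]
Peg 3: [2]

Derivation:
After move 1 (2->0):
Peg 0: [3, 2]
Peg 1: [4]
Peg 2: []
Peg 3: [1]

After move 2 (3->1):
Peg 0: [3, 2]
Peg 1: [4, 1]
Peg 2: []
Peg 3: []

After move 3 (0->3):
Peg 0: [3]
Peg 1: [4, 1]
Peg 2: []
Peg 3: [2]

After move 4 (0->2):
Peg 0: []
Peg 1: [4, 1]
Peg 2: [3]
Peg 3: [2]

After move 5 (1->3):
Peg 0: []
Peg 1: [4]
Peg 2: [3]
Peg 3: [2, 1]

After move 6 (3->1):
Peg 0: []
Peg 1: [4, 1]
Peg 2: [3]
Peg 3: [2]

After move 7 (3->2):
Peg 0: []
Peg 1: [4, 1]
Peg 2: [3, 2]
Peg 3: []

After move 8 (2->0):
Peg 0: [2]
Peg 1: [4, 1]
Peg 2: [3]
Peg 3: []

After move 9 (0->3):
Peg 0: []
Peg 1: [4, 1]
Peg 2: [3]
Peg 3: [2]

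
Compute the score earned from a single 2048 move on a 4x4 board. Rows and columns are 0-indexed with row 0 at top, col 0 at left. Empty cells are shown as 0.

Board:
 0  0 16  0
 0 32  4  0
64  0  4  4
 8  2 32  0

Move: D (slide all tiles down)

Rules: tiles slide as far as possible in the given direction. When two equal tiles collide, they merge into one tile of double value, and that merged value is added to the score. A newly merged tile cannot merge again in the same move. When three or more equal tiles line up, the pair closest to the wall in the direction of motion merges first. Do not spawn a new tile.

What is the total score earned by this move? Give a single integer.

Slide down:
col 0: [0, 0, 64, 8] -> [0, 0, 64, 8]  score +0 (running 0)
col 1: [0, 32, 0, 2] -> [0, 0, 32, 2]  score +0 (running 0)
col 2: [16, 4, 4, 32] -> [0, 16, 8, 32]  score +8 (running 8)
col 3: [0, 0, 4, 0] -> [0, 0, 0, 4]  score +0 (running 8)
Board after move:
 0  0  0  0
 0  0 16  0
64 32  8  0
 8  2 32  4

Answer: 8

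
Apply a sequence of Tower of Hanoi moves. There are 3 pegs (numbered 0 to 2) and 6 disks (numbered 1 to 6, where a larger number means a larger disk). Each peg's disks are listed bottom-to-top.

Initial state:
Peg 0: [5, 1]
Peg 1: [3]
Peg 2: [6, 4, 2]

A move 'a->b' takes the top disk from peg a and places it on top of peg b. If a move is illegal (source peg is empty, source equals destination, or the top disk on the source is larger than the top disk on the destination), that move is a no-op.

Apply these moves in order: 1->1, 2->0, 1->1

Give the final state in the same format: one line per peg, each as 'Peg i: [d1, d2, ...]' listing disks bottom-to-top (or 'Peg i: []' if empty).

Answer: Peg 0: [5, 1]
Peg 1: [3]
Peg 2: [6, 4, 2]

Derivation:
After move 1 (1->1):
Peg 0: [5, 1]
Peg 1: [3]
Peg 2: [6, 4, 2]

After move 2 (2->0):
Peg 0: [5, 1]
Peg 1: [3]
Peg 2: [6, 4, 2]

After move 3 (1->1):
Peg 0: [5, 1]
Peg 1: [3]
Peg 2: [6, 4, 2]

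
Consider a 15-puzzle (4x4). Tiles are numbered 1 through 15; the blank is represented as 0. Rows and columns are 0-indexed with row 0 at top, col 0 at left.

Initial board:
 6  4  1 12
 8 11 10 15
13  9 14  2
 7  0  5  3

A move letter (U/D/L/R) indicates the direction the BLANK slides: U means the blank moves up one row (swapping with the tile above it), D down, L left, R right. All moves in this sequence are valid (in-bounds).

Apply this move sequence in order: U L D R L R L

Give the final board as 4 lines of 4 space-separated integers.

Answer:  6  4  1 12
 8 11 10 15
 7 13 14  2
 0  9  5  3

Derivation:
After move 1 (U):
 6  4  1 12
 8 11 10 15
13  0 14  2
 7  9  5  3

After move 2 (L):
 6  4  1 12
 8 11 10 15
 0 13 14  2
 7  9  5  3

After move 3 (D):
 6  4  1 12
 8 11 10 15
 7 13 14  2
 0  9  5  3

After move 4 (R):
 6  4  1 12
 8 11 10 15
 7 13 14  2
 9  0  5  3

After move 5 (L):
 6  4  1 12
 8 11 10 15
 7 13 14  2
 0  9  5  3

After move 6 (R):
 6  4  1 12
 8 11 10 15
 7 13 14  2
 9  0  5  3

After move 7 (L):
 6  4  1 12
 8 11 10 15
 7 13 14  2
 0  9  5  3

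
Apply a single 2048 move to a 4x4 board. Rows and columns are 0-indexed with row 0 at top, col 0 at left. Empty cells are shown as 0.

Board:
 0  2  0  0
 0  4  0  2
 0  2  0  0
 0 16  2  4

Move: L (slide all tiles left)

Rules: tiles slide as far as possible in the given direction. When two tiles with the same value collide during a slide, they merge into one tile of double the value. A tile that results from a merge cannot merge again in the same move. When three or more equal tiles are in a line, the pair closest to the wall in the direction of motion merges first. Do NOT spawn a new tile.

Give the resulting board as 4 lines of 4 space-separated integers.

Slide left:
row 0: [0, 2, 0, 0] -> [2, 0, 0, 0]
row 1: [0, 4, 0, 2] -> [4, 2, 0, 0]
row 2: [0, 2, 0, 0] -> [2, 0, 0, 0]
row 3: [0, 16, 2, 4] -> [16, 2, 4, 0]

Answer:  2  0  0  0
 4  2  0  0
 2  0  0  0
16  2  4  0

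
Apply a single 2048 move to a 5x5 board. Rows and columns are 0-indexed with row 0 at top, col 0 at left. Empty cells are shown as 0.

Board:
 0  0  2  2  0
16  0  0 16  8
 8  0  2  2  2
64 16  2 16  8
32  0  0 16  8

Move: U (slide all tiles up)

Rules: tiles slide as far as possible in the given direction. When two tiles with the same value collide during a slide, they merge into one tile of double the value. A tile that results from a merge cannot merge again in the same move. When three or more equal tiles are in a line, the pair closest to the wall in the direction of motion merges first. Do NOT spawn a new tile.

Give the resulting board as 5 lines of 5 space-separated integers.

Answer: 16 16  4  2  8
 8  0  2 16  2
64  0  0  2 16
32  0  0 32  0
 0  0  0  0  0

Derivation:
Slide up:
col 0: [0, 16, 8, 64, 32] -> [16, 8, 64, 32, 0]
col 1: [0, 0, 0, 16, 0] -> [16, 0, 0, 0, 0]
col 2: [2, 0, 2, 2, 0] -> [4, 2, 0, 0, 0]
col 3: [2, 16, 2, 16, 16] -> [2, 16, 2, 32, 0]
col 4: [0, 8, 2, 8, 8] -> [8, 2, 16, 0, 0]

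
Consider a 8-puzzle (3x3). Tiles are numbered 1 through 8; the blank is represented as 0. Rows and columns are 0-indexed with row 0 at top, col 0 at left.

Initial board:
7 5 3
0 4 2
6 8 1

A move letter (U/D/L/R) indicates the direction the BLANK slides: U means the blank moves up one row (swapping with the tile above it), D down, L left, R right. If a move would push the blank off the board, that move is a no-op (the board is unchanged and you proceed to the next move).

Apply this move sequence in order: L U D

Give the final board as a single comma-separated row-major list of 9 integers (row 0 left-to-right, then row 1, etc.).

Answer: 7, 5, 3, 0, 4, 2, 6, 8, 1

Derivation:
After move 1 (L):
7 5 3
0 4 2
6 8 1

After move 2 (U):
0 5 3
7 4 2
6 8 1

After move 3 (D):
7 5 3
0 4 2
6 8 1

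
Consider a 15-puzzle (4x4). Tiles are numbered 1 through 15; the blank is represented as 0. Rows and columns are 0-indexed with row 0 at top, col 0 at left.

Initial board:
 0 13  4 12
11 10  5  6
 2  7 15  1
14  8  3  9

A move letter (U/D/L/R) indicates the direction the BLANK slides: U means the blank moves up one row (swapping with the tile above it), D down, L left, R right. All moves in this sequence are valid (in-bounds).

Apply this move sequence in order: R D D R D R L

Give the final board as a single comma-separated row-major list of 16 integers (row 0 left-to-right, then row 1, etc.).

After move 1 (R):
13  0  4 12
11 10  5  6
 2  7 15  1
14  8  3  9

After move 2 (D):
13 10  4 12
11  0  5  6
 2  7 15  1
14  8  3  9

After move 3 (D):
13 10  4 12
11  7  5  6
 2  0 15  1
14  8  3  9

After move 4 (R):
13 10  4 12
11  7  5  6
 2 15  0  1
14  8  3  9

After move 5 (D):
13 10  4 12
11  7  5  6
 2 15  3  1
14  8  0  9

After move 6 (R):
13 10  4 12
11  7  5  6
 2 15  3  1
14  8  9  0

After move 7 (L):
13 10  4 12
11  7  5  6
 2 15  3  1
14  8  0  9

Answer: 13, 10, 4, 12, 11, 7, 5, 6, 2, 15, 3, 1, 14, 8, 0, 9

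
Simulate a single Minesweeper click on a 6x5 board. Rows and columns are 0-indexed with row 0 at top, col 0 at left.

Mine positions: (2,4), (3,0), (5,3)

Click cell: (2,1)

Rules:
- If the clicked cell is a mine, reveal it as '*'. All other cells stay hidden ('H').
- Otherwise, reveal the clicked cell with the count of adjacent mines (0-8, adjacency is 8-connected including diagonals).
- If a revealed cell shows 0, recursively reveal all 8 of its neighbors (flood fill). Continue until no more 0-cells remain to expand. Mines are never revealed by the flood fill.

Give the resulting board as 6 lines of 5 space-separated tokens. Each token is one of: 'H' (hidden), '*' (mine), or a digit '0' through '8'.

H H H H H
H H H H H
H 1 H H H
H H H H H
H H H H H
H H H H H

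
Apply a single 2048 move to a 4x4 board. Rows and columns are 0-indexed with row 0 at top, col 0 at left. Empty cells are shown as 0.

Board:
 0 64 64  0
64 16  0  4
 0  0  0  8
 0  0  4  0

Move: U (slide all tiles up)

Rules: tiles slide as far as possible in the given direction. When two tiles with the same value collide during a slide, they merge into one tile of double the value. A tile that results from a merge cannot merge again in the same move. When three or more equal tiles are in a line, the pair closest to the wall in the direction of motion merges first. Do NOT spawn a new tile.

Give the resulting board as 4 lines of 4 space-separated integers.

Slide up:
col 0: [0, 64, 0, 0] -> [64, 0, 0, 0]
col 1: [64, 16, 0, 0] -> [64, 16, 0, 0]
col 2: [64, 0, 0, 4] -> [64, 4, 0, 0]
col 3: [0, 4, 8, 0] -> [4, 8, 0, 0]

Answer: 64 64 64  4
 0 16  4  8
 0  0  0  0
 0  0  0  0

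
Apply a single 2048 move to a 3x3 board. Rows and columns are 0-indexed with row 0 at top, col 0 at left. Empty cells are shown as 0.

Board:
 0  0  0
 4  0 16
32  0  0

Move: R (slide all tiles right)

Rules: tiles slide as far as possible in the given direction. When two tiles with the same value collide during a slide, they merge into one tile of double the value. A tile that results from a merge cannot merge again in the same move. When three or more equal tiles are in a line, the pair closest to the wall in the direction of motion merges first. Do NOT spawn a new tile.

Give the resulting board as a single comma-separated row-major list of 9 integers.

Slide right:
row 0: [0, 0, 0] -> [0, 0, 0]
row 1: [4, 0, 16] -> [0, 4, 16]
row 2: [32, 0, 0] -> [0, 0, 32]

Answer: 0, 0, 0, 0, 4, 16, 0, 0, 32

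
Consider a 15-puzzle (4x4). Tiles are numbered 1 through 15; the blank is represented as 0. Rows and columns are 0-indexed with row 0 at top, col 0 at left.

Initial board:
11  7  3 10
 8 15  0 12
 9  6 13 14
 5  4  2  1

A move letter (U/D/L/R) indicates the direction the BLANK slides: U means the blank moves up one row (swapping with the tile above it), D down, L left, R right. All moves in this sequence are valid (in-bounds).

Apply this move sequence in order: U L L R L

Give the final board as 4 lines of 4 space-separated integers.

Answer:  0 11  7 10
 8 15  3 12
 9  6 13 14
 5  4  2  1

Derivation:
After move 1 (U):
11  7  0 10
 8 15  3 12
 9  6 13 14
 5  4  2  1

After move 2 (L):
11  0  7 10
 8 15  3 12
 9  6 13 14
 5  4  2  1

After move 3 (L):
 0 11  7 10
 8 15  3 12
 9  6 13 14
 5  4  2  1

After move 4 (R):
11  0  7 10
 8 15  3 12
 9  6 13 14
 5  4  2  1

After move 5 (L):
 0 11  7 10
 8 15  3 12
 9  6 13 14
 5  4  2  1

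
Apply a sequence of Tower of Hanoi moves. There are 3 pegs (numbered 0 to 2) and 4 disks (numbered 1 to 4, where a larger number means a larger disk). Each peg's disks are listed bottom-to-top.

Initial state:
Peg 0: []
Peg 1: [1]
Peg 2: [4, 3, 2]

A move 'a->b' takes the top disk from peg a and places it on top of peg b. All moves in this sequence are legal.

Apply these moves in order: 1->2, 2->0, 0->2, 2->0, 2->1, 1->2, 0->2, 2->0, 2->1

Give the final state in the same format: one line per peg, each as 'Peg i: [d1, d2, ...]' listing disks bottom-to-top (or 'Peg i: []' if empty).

After move 1 (1->2):
Peg 0: []
Peg 1: []
Peg 2: [4, 3, 2, 1]

After move 2 (2->0):
Peg 0: [1]
Peg 1: []
Peg 2: [4, 3, 2]

After move 3 (0->2):
Peg 0: []
Peg 1: []
Peg 2: [4, 3, 2, 1]

After move 4 (2->0):
Peg 0: [1]
Peg 1: []
Peg 2: [4, 3, 2]

After move 5 (2->1):
Peg 0: [1]
Peg 1: [2]
Peg 2: [4, 3]

After move 6 (1->2):
Peg 0: [1]
Peg 1: []
Peg 2: [4, 3, 2]

After move 7 (0->2):
Peg 0: []
Peg 1: []
Peg 2: [4, 3, 2, 1]

After move 8 (2->0):
Peg 0: [1]
Peg 1: []
Peg 2: [4, 3, 2]

After move 9 (2->1):
Peg 0: [1]
Peg 1: [2]
Peg 2: [4, 3]

Answer: Peg 0: [1]
Peg 1: [2]
Peg 2: [4, 3]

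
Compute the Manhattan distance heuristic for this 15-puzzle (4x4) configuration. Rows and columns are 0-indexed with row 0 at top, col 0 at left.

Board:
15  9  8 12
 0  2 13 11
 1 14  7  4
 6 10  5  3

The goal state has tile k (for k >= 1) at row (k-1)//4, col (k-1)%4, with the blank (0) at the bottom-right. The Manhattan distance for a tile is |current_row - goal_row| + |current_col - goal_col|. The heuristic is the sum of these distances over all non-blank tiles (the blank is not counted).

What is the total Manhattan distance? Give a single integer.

Answer: 37

Derivation:
Tile 15: at (0,0), goal (3,2), distance |0-3|+|0-2| = 5
Tile 9: at (0,1), goal (2,0), distance |0-2|+|1-0| = 3
Tile 8: at (0,2), goal (1,3), distance |0-1|+|2-3| = 2
Tile 12: at (0,3), goal (2,3), distance |0-2|+|3-3| = 2
Tile 2: at (1,1), goal (0,1), distance |1-0|+|1-1| = 1
Tile 13: at (1,2), goal (3,0), distance |1-3|+|2-0| = 4
Tile 11: at (1,3), goal (2,2), distance |1-2|+|3-2| = 2
Tile 1: at (2,0), goal (0,0), distance |2-0|+|0-0| = 2
Tile 14: at (2,1), goal (3,1), distance |2-3|+|1-1| = 1
Tile 7: at (2,2), goal (1,2), distance |2-1|+|2-2| = 1
Tile 4: at (2,3), goal (0,3), distance |2-0|+|3-3| = 2
Tile 6: at (3,0), goal (1,1), distance |3-1|+|0-1| = 3
Tile 10: at (3,1), goal (2,1), distance |3-2|+|1-1| = 1
Tile 5: at (3,2), goal (1,0), distance |3-1|+|2-0| = 4
Tile 3: at (3,3), goal (0,2), distance |3-0|+|3-2| = 4
Sum: 5 + 3 + 2 + 2 + 1 + 4 + 2 + 2 + 1 + 1 + 2 + 3 + 1 + 4 + 4 = 37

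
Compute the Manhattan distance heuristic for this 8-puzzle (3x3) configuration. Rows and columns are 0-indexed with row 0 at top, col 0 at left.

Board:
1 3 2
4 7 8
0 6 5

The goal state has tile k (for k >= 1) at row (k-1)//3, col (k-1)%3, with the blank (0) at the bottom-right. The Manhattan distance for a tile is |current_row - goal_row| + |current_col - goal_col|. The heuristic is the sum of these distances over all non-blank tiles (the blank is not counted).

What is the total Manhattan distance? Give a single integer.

Answer: 10

Derivation:
Tile 1: (0,0)->(0,0) = 0
Tile 3: (0,1)->(0,2) = 1
Tile 2: (0,2)->(0,1) = 1
Tile 4: (1,0)->(1,0) = 0
Tile 7: (1,1)->(2,0) = 2
Tile 8: (1,2)->(2,1) = 2
Tile 6: (2,1)->(1,2) = 2
Tile 5: (2,2)->(1,1) = 2
Sum: 0 + 1 + 1 + 0 + 2 + 2 + 2 + 2 = 10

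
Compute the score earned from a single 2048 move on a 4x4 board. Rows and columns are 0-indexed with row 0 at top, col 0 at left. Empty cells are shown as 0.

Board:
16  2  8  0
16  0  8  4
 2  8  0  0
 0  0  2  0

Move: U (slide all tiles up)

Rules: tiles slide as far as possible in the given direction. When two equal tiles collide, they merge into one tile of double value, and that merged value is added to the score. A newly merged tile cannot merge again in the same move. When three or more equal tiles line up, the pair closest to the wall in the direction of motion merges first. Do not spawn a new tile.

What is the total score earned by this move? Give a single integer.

Answer: 48

Derivation:
Slide up:
col 0: [16, 16, 2, 0] -> [32, 2, 0, 0]  score +32 (running 32)
col 1: [2, 0, 8, 0] -> [2, 8, 0, 0]  score +0 (running 32)
col 2: [8, 8, 0, 2] -> [16, 2, 0, 0]  score +16 (running 48)
col 3: [0, 4, 0, 0] -> [4, 0, 0, 0]  score +0 (running 48)
Board after move:
32  2 16  4
 2  8  2  0
 0  0  0  0
 0  0  0  0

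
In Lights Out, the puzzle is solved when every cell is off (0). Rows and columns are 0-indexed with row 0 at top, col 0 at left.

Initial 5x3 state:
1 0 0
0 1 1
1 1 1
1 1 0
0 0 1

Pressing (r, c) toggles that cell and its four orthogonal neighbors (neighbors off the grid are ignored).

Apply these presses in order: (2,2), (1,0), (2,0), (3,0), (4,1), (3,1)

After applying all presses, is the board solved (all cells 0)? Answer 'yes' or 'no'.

Answer: yes

Derivation:
After press 1 at (2,2):
1 0 0
0 1 0
1 0 0
1 1 1
0 0 1

After press 2 at (1,0):
0 0 0
1 0 0
0 0 0
1 1 1
0 0 1

After press 3 at (2,0):
0 0 0
0 0 0
1 1 0
0 1 1
0 0 1

After press 4 at (3,0):
0 0 0
0 0 0
0 1 0
1 0 1
1 0 1

After press 5 at (4,1):
0 0 0
0 0 0
0 1 0
1 1 1
0 1 0

After press 6 at (3,1):
0 0 0
0 0 0
0 0 0
0 0 0
0 0 0

Lights still on: 0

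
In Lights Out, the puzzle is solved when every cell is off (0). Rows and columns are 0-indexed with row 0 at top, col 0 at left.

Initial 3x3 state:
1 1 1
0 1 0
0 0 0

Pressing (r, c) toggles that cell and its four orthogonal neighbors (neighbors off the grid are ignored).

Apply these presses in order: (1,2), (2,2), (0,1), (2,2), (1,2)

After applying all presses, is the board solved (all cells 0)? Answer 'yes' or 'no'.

After press 1 at (1,2):
1 1 0
0 0 1
0 0 1

After press 2 at (2,2):
1 1 0
0 0 0
0 1 0

After press 3 at (0,1):
0 0 1
0 1 0
0 1 0

After press 4 at (2,2):
0 0 1
0 1 1
0 0 1

After press 5 at (1,2):
0 0 0
0 0 0
0 0 0

Lights still on: 0

Answer: yes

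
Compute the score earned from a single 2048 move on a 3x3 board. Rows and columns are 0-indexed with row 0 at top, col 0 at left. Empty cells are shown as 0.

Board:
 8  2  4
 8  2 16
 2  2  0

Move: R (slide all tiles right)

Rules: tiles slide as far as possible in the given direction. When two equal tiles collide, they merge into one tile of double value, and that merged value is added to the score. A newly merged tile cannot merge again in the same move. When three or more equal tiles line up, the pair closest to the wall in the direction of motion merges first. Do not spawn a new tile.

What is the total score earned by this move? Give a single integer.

Slide right:
row 0: [8, 2, 4] -> [8, 2, 4]  score +0 (running 0)
row 1: [8, 2, 16] -> [8, 2, 16]  score +0 (running 0)
row 2: [2, 2, 0] -> [0, 0, 4]  score +4 (running 4)
Board after move:
 8  2  4
 8  2 16
 0  0  4

Answer: 4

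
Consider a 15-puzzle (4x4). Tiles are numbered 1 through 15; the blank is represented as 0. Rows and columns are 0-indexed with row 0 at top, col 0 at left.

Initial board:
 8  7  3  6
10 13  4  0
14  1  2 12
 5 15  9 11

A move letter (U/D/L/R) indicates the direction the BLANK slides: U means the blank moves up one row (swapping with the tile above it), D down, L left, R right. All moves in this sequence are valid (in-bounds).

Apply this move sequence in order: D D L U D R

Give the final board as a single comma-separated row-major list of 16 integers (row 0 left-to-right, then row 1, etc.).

Answer: 8, 7, 3, 6, 10, 13, 4, 12, 14, 1, 2, 11, 5, 15, 9, 0

Derivation:
After move 1 (D):
 8  7  3  6
10 13  4 12
14  1  2  0
 5 15  9 11

After move 2 (D):
 8  7  3  6
10 13  4 12
14  1  2 11
 5 15  9  0

After move 3 (L):
 8  7  3  6
10 13  4 12
14  1  2 11
 5 15  0  9

After move 4 (U):
 8  7  3  6
10 13  4 12
14  1  0 11
 5 15  2  9

After move 5 (D):
 8  7  3  6
10 13  4 12
14  1  2 11
 5 15  0  9

After move 6 (R):
 8  7  3  6
10 13  4 12
14  1  2 11
 5 15  9  0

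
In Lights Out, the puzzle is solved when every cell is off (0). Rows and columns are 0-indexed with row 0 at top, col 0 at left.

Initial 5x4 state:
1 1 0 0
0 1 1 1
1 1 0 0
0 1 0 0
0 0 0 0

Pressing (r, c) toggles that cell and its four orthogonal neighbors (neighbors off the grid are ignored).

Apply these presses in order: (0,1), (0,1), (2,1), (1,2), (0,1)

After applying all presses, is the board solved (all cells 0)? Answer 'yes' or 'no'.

Answer: yes

Derivation:
After press 1 at (0,1):
0 0 1 0
0 0 1 1
1 1 0 0
0 1 0 0
0 0 0 0

After press 2 at (0,1):
1 1 0 0
0 1 1 1
1 1 0 0
0 1 0 0
0 0 0 0

After press 3 at (2,1):
1 1 0 0
0 0 1 1
0 0 1 0
0 0 0 0
0 0 0 0

After press 4 at (1,2):
1 1 1 0
0 1 0 0
0 0 0 0
0 0 0 0
0 0 0 0

After press 5 at (0,1):
0 0 0 0
0 0 0 0
0 0 0 0
0 0 0 0
0 0 0 0

Lights still on: 0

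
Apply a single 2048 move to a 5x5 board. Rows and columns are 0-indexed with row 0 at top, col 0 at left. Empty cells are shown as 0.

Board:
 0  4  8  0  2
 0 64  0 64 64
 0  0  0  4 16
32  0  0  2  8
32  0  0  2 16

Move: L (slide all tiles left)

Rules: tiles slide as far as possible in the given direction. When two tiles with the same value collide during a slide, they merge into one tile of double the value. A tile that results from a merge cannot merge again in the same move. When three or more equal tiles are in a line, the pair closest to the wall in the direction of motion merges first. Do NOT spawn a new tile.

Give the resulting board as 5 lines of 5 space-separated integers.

Answer:   4   8   2   0   0
128  64   0   0   0
  4  16   0   0   0
 32   2   8   0   0
 32   2  16   0   0

Derivation:
Slide left:
row 0: [0, 4, 8, 0, 2] -> [4, 8, 2, 0, 0]
row 1: [0, 64, 0, 64, 64] -> [128, 64, 0, 0, 0]
row 2: [0, 0, 0, 4, 16] -> [4, 16, 0, 0, 0]
row 3: [32, 0, 0, 2, 8] -> [32, 2, 8, 0, 0]
row 4: [32, 0, 0, 2, 16] -> [32, 2, 16, 0, 0]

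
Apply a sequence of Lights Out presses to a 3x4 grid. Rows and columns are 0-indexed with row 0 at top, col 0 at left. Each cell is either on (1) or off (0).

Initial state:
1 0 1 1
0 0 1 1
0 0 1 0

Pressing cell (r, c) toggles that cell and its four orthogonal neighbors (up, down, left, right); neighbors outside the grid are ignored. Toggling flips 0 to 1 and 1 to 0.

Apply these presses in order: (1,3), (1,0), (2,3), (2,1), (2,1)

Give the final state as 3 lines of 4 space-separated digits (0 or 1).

After press 1 at (1,3):
1 0 1 0
0 0 0 0
0 0 1 1

After press 2 at (1,0):
0 0 1 0
1 1 0 0
1 0 1 1

After press 3 at (2,3):
0 0 1 0
1 1 0 1
1 0 0 0

After press 4 at (2,1):
0 0 1 0
1 0 0 1
0 1 1 0

After press 5 at (2,1):
0 0 1 0
1 1 0 1
1 0 0 0

Answer: 0 0 1 0
1 1 0 1
1 0 0 0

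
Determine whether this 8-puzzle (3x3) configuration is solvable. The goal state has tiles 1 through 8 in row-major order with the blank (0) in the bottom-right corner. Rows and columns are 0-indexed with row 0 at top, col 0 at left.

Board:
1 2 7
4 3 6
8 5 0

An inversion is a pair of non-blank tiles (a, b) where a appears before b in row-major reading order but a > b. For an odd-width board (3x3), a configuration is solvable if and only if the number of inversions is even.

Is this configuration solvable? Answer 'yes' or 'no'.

Answer: no

Derivation:
Inversions (pairs i<j in row-major order where tile[i] > tile[j] > 0): 7
7 is odd, so the puzzle is not solvable.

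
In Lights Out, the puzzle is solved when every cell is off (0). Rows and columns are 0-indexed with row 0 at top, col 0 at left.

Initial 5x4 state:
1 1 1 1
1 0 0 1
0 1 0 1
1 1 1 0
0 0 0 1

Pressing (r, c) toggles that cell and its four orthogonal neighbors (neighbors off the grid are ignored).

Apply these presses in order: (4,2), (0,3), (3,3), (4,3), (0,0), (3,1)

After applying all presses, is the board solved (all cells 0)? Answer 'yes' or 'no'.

Answer: yes

Derivation:
After press 1 at (4,2):
1 1 1 1
1 0 0 1
0 1 0 1
1 1 0 0
0 1 1 0

After press 2 at (0,3):
1 1 0 0
1 0 0 0
0 1 0 1
1 1 0 0
0 1 1 0

After press 3 at (3,3):
1 1 0 0
1 0 0 0
0 1 0 0
1 1 1 1
0 1 1 1

After press 4 at (4,3):
1 1 0 0
1 0 0 0
0 1 0 0
1 1 1 0
0 1 0 0

After press 5 at (0,0):
0 0 0 0
0 0 0 0
0 1 0 0
1 1 1 0
0 1 0 0

After press 6 at (3,1):
0 0 0 0
0 0 0 0
0 0 0 0
0 0 0 0
0 0 0 0

Lights still on: 0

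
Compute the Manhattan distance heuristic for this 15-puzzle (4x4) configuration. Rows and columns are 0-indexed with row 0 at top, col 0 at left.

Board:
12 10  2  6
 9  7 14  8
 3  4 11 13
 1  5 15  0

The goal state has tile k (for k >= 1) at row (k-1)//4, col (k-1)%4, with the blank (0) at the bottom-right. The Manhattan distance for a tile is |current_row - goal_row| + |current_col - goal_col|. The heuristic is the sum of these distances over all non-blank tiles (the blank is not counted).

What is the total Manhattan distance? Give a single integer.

Answer: 34

Derivation:
Tile 12: at (0,0), goal (2,3), distance |0-2|+|0-3| = 5
Tile 10: at (0,1), goal (2,1), distance |0-2|+|1-1| = 2
Tile 2: at (0,2), goal (0,1), distance |0-0|+|2-1| = 1
Tile 6: at (0,3), goal (1,1), distance |0-1|+|3-1| = 3
Tile 9: at (1,0), goal (2,0), distance |1-2|+|0-0| = 1
Tile 7: at (1,1), goal (1,2), distance |1-1|+|1-2| = 1
Tile 14: at (1,2), goal (3,1), distance |1-3|+|2-1| = 3
Tile 8: at (1,3), goal (1,3), distance |1-1|+|3-3| = 0
Tile 3: at (2,0), goal (0,2), distance |2-0|+|0-2| = 4
Tile 4: at (2,1), goal (0,3), distance |2-0|+|1-3| = 4
Tile 11: at (2,2), goal (2,2), distance |2-2|+|2-2| = 0
Tile 13: at (2,3), goal (3,0), distance |2-3|+|3-0| = 4
Tile 1: at (3,0), goal (0,0), distance |3-0|+|0-0| = 3
Tile 5: at (3,1), goal (1,0), distance |3-1|+|1-0| = 3
Tile 15: at (3,2), goal (3,2), distance |3-3|+|2-2| = 0
Sum: 5 + 2 + 1 + 3 + 1 + 1 + 3 + 0 + 4 + 4 + 0 + 4 + 3 + 3 + 0 = 34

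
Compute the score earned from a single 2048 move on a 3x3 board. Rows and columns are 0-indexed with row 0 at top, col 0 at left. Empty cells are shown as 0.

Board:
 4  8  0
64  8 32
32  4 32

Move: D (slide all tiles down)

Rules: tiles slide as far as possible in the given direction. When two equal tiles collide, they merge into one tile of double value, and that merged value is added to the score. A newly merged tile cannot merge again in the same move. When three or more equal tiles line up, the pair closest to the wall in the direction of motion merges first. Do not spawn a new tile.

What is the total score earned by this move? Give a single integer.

Slide down:
col 0: [4, 64, 32] -> [4, 64, 32]  score +0 (running 0)
col 1: [8, 8, 4] -> [0, 16, 4]  score +16 (running 16)
col 2: [0, 32, 32] -> [0, 0, 64]  score +64 (running 80)
Board after move:
 4  0  0
64 16  0
32  4 64

Answer: 80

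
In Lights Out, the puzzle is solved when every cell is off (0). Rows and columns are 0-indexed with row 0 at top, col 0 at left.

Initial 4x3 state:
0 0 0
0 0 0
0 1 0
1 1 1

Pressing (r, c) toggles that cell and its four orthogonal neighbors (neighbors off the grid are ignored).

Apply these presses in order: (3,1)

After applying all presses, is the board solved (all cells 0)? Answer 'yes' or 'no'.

After press 1 at (3,1):
0 0 0
0 0 0
0 0 0
0 0 0

Lights still on: 0

Answer: yes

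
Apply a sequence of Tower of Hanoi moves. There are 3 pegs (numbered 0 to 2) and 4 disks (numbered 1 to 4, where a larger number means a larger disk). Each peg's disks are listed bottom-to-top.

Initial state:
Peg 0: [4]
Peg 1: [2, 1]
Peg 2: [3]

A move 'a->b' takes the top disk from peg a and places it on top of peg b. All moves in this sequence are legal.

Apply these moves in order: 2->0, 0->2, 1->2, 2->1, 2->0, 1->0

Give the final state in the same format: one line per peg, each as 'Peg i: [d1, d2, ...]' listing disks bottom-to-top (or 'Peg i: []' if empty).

After move 1 (2->0):
Peg 0: [4, 3]
Peg 1: [2, 1]
Peg 2: []

After move 2 (0->2):
Peg 0: [4]
Peg 1: [2, 1]
Peg 2: [3]

After move 3 (1->2):
Peg 0: [4]
Peg 1: [2]
Peg 2: [3, 1]

After move 4 (2->1):
Peg 0: [4]
Peg 1: [2, 1]
Peg 2: [3]

After move 5 (2->0):
Peg 0: [4, 3]
Peg 1: [2, 1]
Peg 2: []

After move 6 (1->0):
Peg 0: [4, 3, 1]
Peg 1: [2]
Peg 2: []

Answer: Peg 0: [4, 3, 1]
Peg 1: [2]
Peg 2: []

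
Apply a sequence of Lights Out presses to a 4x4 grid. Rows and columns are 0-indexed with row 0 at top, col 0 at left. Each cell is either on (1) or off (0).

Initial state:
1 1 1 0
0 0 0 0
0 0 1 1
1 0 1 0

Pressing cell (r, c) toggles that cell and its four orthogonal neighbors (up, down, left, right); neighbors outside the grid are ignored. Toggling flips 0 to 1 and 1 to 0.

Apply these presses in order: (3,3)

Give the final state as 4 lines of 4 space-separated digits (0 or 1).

After press 1 at (3,3):
1 1 1 0
0 0 0 0
0 0 1 0
1 0 0 1

Answer: 1 1 1 0
0 0 0 0
0 0 1 0
1 0 0 1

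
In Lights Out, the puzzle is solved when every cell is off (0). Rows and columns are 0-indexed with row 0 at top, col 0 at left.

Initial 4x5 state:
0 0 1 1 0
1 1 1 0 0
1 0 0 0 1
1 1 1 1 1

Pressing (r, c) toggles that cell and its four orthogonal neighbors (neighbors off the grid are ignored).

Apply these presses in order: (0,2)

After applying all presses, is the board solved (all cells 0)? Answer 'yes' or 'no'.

After press 1 at (0,2):
0 1 0 0 0
1 1 0 0 0
1 0 0 0 1
1 1 1 1 1

Lights still on: 10

Answer: no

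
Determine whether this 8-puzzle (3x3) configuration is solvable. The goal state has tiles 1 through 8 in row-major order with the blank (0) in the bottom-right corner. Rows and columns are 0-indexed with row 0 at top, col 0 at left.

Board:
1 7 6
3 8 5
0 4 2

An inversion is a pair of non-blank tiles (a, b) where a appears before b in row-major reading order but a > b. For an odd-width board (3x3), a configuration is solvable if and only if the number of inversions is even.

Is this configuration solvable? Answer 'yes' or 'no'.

Inversions (pairs i<j in row-major order where tile[i] > tile[j] > 0): 16
16 is even, so the puzzle is solvable.

Answer: yes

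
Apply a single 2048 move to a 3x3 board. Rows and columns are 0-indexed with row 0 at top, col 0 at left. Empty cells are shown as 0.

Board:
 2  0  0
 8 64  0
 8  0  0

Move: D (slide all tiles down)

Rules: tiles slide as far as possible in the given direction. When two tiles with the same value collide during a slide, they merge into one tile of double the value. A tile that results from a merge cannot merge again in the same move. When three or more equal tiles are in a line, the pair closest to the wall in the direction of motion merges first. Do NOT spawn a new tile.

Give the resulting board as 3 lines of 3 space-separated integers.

Slide down:
col 0: [2, 8, 8] -> [0, 2, 16]
col 1: [0, 64, 0] -> [0, 0, 64]
col 2: [0, 0, 0] -> [0, 0, 0]

Answer:  0  0  0
 2  0  0
16 64  0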